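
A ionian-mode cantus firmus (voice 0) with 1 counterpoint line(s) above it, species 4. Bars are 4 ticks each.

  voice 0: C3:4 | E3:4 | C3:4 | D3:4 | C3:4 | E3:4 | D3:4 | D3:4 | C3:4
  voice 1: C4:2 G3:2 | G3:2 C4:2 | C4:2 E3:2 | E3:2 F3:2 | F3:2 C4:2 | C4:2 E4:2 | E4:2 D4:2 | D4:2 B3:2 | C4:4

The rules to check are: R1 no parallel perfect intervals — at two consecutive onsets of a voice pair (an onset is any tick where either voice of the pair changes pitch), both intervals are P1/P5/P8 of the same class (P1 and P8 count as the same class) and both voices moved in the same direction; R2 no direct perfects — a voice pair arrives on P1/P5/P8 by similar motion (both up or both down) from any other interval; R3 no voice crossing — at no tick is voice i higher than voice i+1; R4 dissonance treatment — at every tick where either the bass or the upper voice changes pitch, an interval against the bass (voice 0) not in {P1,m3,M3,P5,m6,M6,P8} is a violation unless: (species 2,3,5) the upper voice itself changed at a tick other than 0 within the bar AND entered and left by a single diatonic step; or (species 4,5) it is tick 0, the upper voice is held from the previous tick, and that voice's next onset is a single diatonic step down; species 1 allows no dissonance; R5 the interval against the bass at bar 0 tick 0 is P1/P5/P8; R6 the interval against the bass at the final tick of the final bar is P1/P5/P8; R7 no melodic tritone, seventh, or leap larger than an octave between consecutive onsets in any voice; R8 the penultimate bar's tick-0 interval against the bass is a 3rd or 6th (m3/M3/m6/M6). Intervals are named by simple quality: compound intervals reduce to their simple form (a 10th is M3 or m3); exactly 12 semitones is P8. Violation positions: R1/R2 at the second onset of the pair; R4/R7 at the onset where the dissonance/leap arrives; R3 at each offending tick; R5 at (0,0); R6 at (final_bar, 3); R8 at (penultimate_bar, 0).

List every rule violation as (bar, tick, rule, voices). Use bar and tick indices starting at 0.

bar 0: v0=C3 v1=C4 downbeat P8
bar 1: v0=E3 v1=G3 downbeat m3
bar 2: v0=C3 v1=C4 downbeat P8
bar 3: v0=D3 v1=E3 downbeat M2
bar 4: v0=C3 v1=F3 downbeat P4
bar 5: v0=E3 v1=C4 downbeat m6
bar 6: v0=D3 v1=E4 downbeat M2
bar 7: v0=D3 v1=D4 downbeat P8
bar 8: v0=C3 v1=C4 downbeat P8
  -> R4 @ bar 3 tick 0 v(0, 1): D3/E3 M2 untreated
  -> R4 @ bar 4 tick 0 v(0, 1): C3/F3 P4 untreated
  -> R8 @ bar 7 tick 0 v(0, 1): penult P8 not 3rd/6th

(3, 0, R4, (0, 1))
(4, 0, R4, (0, 1))
(7, 0, R8, (0, 1))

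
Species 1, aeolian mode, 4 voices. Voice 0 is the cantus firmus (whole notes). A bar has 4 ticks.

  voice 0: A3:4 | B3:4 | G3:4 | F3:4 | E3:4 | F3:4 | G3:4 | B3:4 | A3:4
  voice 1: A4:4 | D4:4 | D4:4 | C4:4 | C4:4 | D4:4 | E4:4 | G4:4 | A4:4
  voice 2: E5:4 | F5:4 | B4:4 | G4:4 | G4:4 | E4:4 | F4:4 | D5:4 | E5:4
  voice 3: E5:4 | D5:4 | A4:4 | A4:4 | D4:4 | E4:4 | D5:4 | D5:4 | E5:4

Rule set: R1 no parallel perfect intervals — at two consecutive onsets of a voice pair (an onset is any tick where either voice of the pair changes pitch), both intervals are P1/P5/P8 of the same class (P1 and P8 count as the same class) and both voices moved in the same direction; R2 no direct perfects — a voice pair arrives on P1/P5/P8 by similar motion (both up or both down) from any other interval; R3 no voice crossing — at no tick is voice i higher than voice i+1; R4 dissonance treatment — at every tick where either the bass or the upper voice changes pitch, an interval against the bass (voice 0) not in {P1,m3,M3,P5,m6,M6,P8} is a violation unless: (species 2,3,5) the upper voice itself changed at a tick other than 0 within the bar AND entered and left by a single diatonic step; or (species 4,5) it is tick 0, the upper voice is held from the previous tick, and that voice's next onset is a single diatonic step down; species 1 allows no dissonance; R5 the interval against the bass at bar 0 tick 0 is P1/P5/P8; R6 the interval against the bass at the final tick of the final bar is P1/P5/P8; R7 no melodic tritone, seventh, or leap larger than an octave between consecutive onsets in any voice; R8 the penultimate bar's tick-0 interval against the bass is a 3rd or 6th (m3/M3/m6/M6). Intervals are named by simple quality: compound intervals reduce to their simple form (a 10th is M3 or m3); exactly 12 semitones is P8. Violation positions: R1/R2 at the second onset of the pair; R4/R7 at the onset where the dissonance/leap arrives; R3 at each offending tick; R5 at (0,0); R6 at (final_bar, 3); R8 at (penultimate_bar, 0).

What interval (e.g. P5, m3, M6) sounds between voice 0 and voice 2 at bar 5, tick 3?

M7

voice 0=F3 voice 2=E4 -> M7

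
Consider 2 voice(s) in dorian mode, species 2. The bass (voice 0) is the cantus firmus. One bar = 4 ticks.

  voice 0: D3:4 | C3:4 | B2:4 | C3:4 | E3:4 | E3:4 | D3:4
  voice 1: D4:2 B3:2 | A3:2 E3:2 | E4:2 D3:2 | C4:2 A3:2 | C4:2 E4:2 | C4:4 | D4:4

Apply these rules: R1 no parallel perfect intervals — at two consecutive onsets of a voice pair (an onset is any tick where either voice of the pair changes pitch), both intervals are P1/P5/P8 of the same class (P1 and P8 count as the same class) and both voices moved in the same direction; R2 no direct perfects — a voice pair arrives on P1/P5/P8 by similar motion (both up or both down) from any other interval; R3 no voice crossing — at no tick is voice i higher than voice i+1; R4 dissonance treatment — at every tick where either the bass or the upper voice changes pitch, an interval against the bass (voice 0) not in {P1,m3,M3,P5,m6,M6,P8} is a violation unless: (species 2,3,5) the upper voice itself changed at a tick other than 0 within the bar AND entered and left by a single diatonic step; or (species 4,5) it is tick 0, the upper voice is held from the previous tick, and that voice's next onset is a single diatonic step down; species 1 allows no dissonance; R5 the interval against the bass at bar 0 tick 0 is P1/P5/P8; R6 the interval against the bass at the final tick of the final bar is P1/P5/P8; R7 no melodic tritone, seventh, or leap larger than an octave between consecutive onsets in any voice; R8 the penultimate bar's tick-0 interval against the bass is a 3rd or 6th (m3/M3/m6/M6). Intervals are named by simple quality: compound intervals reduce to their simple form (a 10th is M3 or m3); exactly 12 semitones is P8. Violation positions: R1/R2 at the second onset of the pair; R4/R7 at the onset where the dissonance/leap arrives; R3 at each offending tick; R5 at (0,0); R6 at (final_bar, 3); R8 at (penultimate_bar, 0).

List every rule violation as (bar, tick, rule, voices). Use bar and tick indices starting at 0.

(2, 0, R4, (0, 1))
(2, 2, R7, (1,))
(3, 0, R2, (0, 1))
(3, 0, R7, (1,))

bar 0: v0=D3 v1=D4 downbeat P8
bar 1: v0=C3 v1=A3 downbeat M6
bar 2: v0=B2 v1=E4 downbeat P4
bar 3: v0=C3 v1=C4 downbeat P8
bar 4: v0=E3 v1=C4 downbeat m6
bar 5: v0=E3 v1=C4 downbeat m6
bar 6: v0=D3 v1=D4 downbeat P8
  -> R4 @ bar 2 tick 0 v(0, 1): B2/E4 P4 untreated
  -> R7 @ bar 2 tick 2 v(1,): E4->D3 leap 14st
  -> R2 @ bar 3 tick 0 v(0, 1): B2/D3 m3 -> C3/C4 P8 similar
  -> R7 @ bar 3 tick 0 v(1,): D3->C4 leap 10st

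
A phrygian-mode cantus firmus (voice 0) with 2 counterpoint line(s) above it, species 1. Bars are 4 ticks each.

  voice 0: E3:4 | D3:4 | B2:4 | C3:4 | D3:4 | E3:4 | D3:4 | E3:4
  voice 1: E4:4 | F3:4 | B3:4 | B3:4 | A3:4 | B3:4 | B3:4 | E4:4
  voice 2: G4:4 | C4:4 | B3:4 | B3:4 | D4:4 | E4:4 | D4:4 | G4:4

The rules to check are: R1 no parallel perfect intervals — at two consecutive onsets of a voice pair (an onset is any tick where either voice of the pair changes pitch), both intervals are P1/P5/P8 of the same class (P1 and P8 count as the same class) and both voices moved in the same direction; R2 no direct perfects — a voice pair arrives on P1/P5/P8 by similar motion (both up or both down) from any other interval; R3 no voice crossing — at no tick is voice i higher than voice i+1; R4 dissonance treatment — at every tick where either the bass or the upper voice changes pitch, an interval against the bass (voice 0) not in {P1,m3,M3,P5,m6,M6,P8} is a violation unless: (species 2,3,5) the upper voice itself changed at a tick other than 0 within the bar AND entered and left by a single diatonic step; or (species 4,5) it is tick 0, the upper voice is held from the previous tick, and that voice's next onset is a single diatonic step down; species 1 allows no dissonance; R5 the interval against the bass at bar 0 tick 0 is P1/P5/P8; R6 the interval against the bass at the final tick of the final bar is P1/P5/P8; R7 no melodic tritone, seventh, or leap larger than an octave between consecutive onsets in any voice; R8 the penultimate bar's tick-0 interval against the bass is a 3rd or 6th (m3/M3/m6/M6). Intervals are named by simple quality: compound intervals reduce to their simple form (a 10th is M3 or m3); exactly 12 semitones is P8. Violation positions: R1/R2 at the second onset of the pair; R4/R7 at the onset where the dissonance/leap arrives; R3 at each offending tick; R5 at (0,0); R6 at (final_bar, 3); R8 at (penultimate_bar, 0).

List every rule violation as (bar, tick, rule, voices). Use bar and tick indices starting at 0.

bar 0: v0=E3 v1=E4 v2=G4 downbeat m3
bar 1: v0=D3 v1=F3 v2=C4 downbeat m7
bar 2: v0=B2 v1=B3 v2=B3 downbeat P8
bar 3: v0=C3 v1=B3 v2=B3 downbeat M7
bar 4: v0=D3 v1=A3 v2=D4 downbeat P8
bar 5: v0=E3 v1=B3 v2=E4 downbeat P8
bar 6: v0=D3 v1=B3 v2=D4 downbeat P8
bar 7: v0=E3 v1=E4 v2=G4 downbeat m3
  -> R5 @ bar 0 tick 0 v(0, 2): opens on m3
  -> R2 @ bar 1 tick 0 v(1, 2): E4/G4 m3 -> F3/C4 P5 similar
  -> R4 @ bar 1 tick 0 v(0, 2): D3/C4 m7 untreated
  -> R7 @ bar 1 tick 0 v(1,): E4->F3 leap 11st
  -> R2 @ bar 2 tick 0 v(0, 2): D3/C4 m7 -> B2/B3 P8 similar
  -> R7 @ bar 2 tick 0 v(1,): F3->B3 leap 6st
  -> R4 @ bar 3 tick 0 v(0, 1): C3/B3 M7 untreated
  -> R4 @ bar 3 tick 0 v(0, 2): C3/B3 M7 untreated
  -> R2 @ bar 4 tick 0 v(0, 2): C3/B3 M7 -> D3/D4 P8 similar
  -> R1 @ bar 5 tick 0 v(0, 1): D3/A3 P5 -> E3/B3 P5 similar
  -> R1 @ bar 5 tick 0 v(0, 2): D3/D4 P8 -> E3/E4 P8 similar
  -> R1 @ bar 6 tick 0 v(0, 2): E3/E4 P8 -> D3/D4 P8 similar
  -> R8 @ bar 6 tick 0 v(0, 2): penult P8 not 3rd/6th
  -> R2 @ bar 7 tick 0 v(0, 1): D3/B3 M6 -> E3/E4 P8 similar
  -> R6 @ bar 7 tick 3 v(0, 2): closes on m3

(0, 0, R5, (0, 2))
(1, 0, R2, (1, 2))
(1, 0, R4, (0, 2))
(1, 0, R7, (1,))
(2, 0, R2, (0, 2))
(2, 0, R7, (1,))
(3, 0, R4, (0, 1))
(3, 0, R4, (0, 2))
(4, 0, R2, (0, 2))
(5, 0, R1, (0, 1))
(5, 0, R1, (0, 2))
(6, 0, R1, (0, 2))
(6, 0, R8, (0, 2))
(7, 0, R2, (0, 1))
(7, 3, R6, (0, 2))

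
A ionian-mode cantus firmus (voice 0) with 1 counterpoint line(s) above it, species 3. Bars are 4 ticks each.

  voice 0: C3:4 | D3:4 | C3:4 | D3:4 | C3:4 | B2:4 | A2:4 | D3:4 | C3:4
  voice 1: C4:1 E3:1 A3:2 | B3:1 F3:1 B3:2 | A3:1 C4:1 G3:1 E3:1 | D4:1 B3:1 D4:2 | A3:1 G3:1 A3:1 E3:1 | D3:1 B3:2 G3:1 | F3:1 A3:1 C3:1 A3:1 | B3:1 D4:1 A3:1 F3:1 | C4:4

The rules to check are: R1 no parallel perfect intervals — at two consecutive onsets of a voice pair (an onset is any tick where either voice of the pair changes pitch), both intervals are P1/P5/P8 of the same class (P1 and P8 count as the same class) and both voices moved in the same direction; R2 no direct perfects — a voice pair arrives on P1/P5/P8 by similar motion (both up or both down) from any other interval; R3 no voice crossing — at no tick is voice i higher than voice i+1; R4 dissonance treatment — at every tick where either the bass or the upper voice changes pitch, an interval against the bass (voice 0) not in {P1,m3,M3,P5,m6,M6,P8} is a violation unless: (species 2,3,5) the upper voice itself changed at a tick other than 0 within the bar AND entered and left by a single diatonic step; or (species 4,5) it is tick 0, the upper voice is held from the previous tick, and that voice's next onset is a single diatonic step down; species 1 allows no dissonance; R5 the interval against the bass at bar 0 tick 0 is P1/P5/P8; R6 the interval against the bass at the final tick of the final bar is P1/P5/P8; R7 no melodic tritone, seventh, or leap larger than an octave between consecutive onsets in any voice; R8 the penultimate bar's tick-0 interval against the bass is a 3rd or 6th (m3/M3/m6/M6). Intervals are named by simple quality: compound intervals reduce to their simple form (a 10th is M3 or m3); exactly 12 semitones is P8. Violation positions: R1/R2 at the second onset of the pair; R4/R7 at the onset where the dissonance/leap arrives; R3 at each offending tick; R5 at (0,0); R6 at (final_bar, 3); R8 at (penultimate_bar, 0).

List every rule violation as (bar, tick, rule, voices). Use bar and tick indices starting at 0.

(1, 1, R7, (1,))
(1, 2, R7, (1,))
(3, 0, R2, (0, 1))
(3, 0, R7, (1,))

bar 0: v0=C3 v1=C4 downbeat P8
bar 1: v0=D3 v1=B3 downbeat M6
bar 2: v0=C3 v1=A3 downbeat M6
bar 3: v0=D3 v1=D4 downbeat P8
bar 4: v0=C3 v1=A3 downbeat M6
bar 5: v0=B2 v1=D3 downbeat m3
bar 6: v0=A2 v1=F3 downbeat m6
bar 7: v0=D3 v1=B3 downbeat M6
bar 8: v0=C3 v1=C4 downbeat P8
  -> R7 @ bar 1 tick 1 v(1,): B3->F3 leap 6st
  -> R7 @ bar 1 tick 2 v(1,): F3->B3 leap 6st
  -> R2 @ bar 3 tick 0 v(0, 1): C3/E3 M3 -> D3/D4 P8 similar
  -> R7 @ bar 3 tick 0 v(1,): E3->D4 leap 10st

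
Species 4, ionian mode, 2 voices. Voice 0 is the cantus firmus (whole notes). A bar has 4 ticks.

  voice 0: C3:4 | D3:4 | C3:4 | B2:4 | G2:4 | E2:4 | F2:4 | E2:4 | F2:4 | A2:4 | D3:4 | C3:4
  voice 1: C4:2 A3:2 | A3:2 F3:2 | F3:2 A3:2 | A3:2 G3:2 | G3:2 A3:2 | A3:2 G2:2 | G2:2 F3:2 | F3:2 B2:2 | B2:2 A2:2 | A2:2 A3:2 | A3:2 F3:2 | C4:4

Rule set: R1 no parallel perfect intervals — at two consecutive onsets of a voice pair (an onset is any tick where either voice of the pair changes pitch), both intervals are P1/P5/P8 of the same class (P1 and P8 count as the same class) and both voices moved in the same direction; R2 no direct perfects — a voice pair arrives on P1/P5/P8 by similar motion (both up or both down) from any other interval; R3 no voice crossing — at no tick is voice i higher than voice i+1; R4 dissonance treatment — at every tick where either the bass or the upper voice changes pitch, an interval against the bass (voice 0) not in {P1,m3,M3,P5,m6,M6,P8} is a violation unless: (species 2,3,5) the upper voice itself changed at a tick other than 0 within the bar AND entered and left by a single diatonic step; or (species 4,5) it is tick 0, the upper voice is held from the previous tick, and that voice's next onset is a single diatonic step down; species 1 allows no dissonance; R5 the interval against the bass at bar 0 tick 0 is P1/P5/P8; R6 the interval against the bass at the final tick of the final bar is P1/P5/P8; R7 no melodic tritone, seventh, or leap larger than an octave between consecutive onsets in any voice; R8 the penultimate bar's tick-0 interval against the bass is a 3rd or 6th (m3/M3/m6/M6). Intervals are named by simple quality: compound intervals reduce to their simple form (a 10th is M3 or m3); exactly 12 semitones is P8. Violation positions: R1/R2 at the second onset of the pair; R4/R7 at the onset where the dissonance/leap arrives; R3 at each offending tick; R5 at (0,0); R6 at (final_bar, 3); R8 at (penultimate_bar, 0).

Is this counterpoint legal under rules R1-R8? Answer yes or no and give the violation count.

No (9 violations)

bar 0: v0=C3 v1=C4 (P8)
bar 1: v0=D3 v1=A3 (P5)
bar 2: v0=C3 v1=F3 (P4)
bar 3: v0=B2 v1=A3 (m7)
bar 4: v0=G2 v1=G3 (P8)
bar 5: v0=E2 v1=A3 (P4)
bar 6: v0=F2 v1=G2 (M2)
bar 7: v0=E2 v1=F3 (m2)
bar 8: v0=F2 v1=B2 (TT)
bar 9: v0=A2 v1=A2 (P1)
bar 10: v0=D3 v1=A3 (P5)
bar 11: v0=C3 v1=C4 (P8)
  R4 @ bar2.0: C3/F3 P4 untreated
  R4 @ bar4.2: G2/A3 M2 untreated
  R4 @ bar5.0: E2/A3 P4 untreated
  R7 @ bar5.2: A3->G2 leap 14st
  R4 @ bar6.0: F2/G2 M2 untreated
  R7 @ bar6.2: G2->F3 leap 10st
  R4 @ bar7.0: E2/F3 m2 untreated
  R7 @ bar7.2: F3->B2 leap 6st
  R8 @ bar10.0: penult P5 not 3rd/6th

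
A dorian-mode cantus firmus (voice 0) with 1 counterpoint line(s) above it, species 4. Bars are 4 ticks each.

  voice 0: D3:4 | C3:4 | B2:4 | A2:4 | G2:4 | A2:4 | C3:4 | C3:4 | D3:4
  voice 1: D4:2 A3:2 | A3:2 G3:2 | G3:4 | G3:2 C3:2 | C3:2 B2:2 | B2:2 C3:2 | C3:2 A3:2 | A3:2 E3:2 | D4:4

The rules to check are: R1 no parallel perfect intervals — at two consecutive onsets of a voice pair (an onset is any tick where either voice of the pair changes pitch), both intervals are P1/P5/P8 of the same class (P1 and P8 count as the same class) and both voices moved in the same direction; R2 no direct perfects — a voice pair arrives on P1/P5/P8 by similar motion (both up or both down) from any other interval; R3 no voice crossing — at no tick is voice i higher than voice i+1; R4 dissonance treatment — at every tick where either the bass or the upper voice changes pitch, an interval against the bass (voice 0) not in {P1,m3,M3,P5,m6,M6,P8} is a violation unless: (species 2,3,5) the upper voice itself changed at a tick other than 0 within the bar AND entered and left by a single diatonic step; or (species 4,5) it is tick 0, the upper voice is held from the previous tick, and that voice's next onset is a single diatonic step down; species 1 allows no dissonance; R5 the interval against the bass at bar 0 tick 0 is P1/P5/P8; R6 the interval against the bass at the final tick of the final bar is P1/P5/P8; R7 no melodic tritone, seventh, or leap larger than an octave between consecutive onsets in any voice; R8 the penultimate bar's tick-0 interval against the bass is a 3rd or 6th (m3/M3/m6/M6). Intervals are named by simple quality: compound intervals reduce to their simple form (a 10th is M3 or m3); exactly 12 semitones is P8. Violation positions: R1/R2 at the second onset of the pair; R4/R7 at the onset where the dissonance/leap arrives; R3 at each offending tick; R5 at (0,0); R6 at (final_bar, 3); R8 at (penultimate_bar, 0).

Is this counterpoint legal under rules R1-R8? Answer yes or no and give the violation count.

No (4 violations)

bar 0: v0=D3 v1=D4 (P8)
bar 1: v0=C3 v1=A3 (M6)
bar 2: v0=B2 v1=G3 (m6)
bar 3: v0=A2 v1=G3 (m7)
bar 4: v0=G2 v1=C3 (P4)
bar 5: v0=A2 v1=B2 (M2)
bar 6: v0=C3 v1=C3 (P1)
bar 7: v0=C3 v1=A3 (M6)
bar 8: v0=D3 v1=D4 (P8)
  R4 @ bar3.0: A2/G3 m7 untreated
  R4 @ bar5.0: A2/B2 M2 untreated
  R2 @ bar8.0: C3/E3 M3 -> D3/D4 P8 similar
  R7 @ bar8.0: E3->D4 leap 10st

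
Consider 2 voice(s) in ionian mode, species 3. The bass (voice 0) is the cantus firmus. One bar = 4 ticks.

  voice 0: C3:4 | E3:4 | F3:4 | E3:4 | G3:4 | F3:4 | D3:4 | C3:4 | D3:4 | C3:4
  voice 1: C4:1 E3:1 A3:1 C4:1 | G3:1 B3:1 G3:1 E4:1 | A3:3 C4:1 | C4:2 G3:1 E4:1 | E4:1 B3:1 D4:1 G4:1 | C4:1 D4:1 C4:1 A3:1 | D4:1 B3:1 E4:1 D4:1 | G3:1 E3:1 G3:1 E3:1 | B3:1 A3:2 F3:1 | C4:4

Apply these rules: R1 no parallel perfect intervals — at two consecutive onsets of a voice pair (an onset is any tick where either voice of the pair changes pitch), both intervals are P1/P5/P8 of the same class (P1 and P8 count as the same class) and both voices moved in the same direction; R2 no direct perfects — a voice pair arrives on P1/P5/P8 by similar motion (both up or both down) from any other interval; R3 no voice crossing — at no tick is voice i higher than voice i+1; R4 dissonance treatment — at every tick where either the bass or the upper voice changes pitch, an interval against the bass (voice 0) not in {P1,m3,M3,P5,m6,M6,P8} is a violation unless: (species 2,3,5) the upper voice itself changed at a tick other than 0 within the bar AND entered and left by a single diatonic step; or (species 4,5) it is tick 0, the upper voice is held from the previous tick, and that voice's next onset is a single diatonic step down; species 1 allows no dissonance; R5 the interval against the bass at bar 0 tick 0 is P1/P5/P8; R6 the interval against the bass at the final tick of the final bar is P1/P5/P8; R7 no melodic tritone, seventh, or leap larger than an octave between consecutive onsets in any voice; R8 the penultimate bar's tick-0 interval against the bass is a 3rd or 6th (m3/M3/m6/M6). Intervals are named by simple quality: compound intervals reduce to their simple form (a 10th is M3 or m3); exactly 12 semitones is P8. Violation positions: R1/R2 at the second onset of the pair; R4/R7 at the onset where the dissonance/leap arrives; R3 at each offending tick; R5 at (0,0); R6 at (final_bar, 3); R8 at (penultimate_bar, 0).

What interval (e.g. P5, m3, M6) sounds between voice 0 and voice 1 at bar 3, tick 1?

voice 0=E3 voice 1=C4 -> m6

m6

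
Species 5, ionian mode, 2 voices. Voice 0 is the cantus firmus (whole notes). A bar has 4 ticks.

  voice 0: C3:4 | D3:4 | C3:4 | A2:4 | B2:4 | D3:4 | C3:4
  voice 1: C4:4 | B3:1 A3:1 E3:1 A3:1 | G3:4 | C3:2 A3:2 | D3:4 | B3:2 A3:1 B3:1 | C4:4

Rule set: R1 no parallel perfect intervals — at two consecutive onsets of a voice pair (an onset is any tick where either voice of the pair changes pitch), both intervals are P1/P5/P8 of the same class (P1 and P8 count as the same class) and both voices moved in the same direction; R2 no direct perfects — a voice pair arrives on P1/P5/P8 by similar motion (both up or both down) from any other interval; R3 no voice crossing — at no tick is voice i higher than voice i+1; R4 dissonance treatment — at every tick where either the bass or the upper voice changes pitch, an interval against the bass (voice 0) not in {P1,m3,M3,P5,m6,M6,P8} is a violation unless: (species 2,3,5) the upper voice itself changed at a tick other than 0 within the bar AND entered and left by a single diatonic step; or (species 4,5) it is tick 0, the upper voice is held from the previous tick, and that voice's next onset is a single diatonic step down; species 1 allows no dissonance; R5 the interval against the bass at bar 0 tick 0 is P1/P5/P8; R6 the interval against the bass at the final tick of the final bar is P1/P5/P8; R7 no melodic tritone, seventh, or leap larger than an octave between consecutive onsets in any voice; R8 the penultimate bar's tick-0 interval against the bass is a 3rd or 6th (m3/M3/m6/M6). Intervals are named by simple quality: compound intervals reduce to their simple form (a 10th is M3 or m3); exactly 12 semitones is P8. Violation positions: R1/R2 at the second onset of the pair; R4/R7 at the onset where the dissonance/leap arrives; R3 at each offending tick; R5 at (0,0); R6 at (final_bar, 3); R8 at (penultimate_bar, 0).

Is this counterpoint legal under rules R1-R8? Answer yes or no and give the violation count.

No (2 violations)

bar 0: v0=C3 v1=C4 (P8)
bar 1: v0=D3 v1=B3 (M6)
bar 2: v0=C3 v1=G3 (P5)
bar 3: v0=A2 v1=C3 (m3)
bar 4: v0=B2 v1=D3 (m3)
bar 5: v0=D3 v1=B3 (M6)
bar 6: v0=C3 v1=C4 (P8)
  R4 @ bar1.2: D3/E3 M2 untreated
  R1 @ bar2.0: D3/A3 P5 -> C3/G3 P5 similar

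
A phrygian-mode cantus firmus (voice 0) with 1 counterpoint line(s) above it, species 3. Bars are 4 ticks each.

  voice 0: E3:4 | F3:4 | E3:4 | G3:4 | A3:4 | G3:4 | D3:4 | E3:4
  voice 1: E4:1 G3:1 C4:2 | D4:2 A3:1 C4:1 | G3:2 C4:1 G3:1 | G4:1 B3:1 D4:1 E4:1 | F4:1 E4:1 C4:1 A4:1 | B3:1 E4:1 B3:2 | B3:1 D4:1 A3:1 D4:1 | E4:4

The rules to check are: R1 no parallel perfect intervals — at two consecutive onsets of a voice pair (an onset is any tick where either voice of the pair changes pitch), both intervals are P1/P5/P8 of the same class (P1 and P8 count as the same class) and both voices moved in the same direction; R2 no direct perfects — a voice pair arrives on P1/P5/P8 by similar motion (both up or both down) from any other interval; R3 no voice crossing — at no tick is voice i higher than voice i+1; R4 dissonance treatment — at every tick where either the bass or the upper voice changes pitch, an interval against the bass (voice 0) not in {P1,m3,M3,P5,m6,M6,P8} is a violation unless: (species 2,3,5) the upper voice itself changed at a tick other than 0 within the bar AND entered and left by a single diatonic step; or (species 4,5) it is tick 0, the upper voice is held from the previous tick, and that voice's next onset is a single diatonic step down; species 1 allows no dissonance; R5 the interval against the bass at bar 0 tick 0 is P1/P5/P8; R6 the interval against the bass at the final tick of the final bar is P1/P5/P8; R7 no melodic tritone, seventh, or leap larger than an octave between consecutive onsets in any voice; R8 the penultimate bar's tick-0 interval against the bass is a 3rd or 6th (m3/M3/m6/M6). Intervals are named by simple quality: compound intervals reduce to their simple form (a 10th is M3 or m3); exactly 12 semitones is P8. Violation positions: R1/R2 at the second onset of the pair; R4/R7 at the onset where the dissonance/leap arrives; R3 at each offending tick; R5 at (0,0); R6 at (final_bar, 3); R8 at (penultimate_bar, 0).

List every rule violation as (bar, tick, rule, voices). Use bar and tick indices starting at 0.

(3, 0, R2, (0, 1))
(5, 0, R7, (1,))
(7, 0, R1, (0, 1))

bar 0: v0=E3 v1=E4 downbeat P8
bar 1: v0=F3 v1=D4 downbeat M6
bar 2: v0=E3 v1=G3 downbeat m3
bar 3: v0=G3 v1=G4 downbeat P8
bar 4: v0=A3 v1=F4 downbeat m6
bar 5: v0=G3 v1=B3 downbeat M3
bar 6: v0=D3 v1=B3 downbeat M6
bar 7: v0=E3 v1=E4 downbeat P8
  -> R2 @ bar 3 tick 0 v(0, 1): E3/G3 m3 -> G3/G4 P8 similar
  -> R7 @ bar 5 tick 0 v(1,): A4->B3 leap 10st
  -> R1 @ bar 7 tick 0 v(0, 1): D3/D4 P8 -> E3/E4 P8 similar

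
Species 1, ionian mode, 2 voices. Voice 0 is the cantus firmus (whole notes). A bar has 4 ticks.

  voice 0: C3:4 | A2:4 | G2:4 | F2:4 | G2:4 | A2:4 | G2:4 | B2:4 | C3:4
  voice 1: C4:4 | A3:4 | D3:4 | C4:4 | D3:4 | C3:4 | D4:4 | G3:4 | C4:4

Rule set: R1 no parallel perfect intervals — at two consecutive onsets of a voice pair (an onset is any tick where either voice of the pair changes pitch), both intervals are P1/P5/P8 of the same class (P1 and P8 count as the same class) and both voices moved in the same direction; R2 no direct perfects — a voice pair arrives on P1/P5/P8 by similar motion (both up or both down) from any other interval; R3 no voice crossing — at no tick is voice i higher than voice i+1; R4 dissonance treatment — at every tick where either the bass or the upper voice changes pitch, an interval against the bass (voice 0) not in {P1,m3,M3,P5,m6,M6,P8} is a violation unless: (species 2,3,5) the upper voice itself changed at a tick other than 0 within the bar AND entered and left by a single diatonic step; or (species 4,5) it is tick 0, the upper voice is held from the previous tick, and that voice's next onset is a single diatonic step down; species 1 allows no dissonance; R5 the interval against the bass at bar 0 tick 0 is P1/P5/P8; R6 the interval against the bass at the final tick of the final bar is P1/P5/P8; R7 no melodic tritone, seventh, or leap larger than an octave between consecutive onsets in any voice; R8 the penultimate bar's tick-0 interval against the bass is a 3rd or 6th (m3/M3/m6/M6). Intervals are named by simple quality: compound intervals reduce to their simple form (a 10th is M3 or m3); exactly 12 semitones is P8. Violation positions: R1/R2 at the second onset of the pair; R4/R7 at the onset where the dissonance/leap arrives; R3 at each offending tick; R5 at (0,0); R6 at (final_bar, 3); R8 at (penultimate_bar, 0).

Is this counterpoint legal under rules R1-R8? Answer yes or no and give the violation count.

bar 0: v0=C3 v1=C4 (P8)
bar 1: v0=A2 v1=A3 (P8)
bar 2: v0=G2 v1=D3 (P5)
bar 3: v0=F2 v1=C4 (P5)
bar 4: v0=G2 v1=D3 (P5)
bar 5: v0=A2 v1=C3 (m3)
bar 6: v0=G2 v1=D4 (P5)
bar 7: v0=B2 v1=G3 (m6)
bar 8: v0=C3 v1=C4 (P8)
  R1 @ bar1.0: C3/C4 P8 -> A2/A3 P8 similar
  R2 @ bar2.0: A2/A3 P8 -> G2/D3 P5 similar
  R7 @ bar3.0: D3->C4 leap 10st
  R7 @ bar4.0: C4->D3 leap 10st
  R7 @ bar6.0: C3->D4 leap 14st
  R2 @ bar8.0: B2/G3 m6 -> C3/C4 P8 similar

No (6 violations)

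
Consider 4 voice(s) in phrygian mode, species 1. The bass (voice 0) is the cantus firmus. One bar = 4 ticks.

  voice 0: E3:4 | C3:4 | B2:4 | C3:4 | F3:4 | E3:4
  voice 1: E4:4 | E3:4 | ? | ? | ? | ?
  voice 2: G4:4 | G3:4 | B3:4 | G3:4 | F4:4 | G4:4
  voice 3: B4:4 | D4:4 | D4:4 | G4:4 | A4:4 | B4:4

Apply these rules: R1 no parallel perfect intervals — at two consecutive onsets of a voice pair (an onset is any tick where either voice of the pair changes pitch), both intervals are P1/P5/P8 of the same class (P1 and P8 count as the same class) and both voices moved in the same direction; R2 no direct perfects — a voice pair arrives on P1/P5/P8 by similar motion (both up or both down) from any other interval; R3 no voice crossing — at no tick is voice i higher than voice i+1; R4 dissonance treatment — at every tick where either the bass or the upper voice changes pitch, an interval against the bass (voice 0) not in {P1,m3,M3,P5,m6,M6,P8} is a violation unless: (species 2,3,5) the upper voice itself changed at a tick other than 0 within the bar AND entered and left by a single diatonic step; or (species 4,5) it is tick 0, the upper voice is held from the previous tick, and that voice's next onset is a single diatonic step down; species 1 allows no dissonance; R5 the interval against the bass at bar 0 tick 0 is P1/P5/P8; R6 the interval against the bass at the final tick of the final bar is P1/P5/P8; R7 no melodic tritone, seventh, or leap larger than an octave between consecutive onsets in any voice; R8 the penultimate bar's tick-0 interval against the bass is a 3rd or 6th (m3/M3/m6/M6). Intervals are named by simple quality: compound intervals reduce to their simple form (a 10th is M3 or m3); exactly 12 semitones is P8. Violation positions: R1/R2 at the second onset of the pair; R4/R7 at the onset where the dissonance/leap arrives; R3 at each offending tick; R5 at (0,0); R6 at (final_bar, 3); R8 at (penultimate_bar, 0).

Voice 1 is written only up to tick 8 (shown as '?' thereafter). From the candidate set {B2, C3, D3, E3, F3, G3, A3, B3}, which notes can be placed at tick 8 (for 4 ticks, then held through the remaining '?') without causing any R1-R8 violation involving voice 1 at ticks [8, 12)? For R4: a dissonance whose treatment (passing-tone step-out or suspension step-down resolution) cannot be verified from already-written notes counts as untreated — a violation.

{D3, G3}

B2: violates R2
C3: violates R4
D3: legal
E3: violates R4
F3: violates R4
G3: legal
A3: violates R4
B3: violates R2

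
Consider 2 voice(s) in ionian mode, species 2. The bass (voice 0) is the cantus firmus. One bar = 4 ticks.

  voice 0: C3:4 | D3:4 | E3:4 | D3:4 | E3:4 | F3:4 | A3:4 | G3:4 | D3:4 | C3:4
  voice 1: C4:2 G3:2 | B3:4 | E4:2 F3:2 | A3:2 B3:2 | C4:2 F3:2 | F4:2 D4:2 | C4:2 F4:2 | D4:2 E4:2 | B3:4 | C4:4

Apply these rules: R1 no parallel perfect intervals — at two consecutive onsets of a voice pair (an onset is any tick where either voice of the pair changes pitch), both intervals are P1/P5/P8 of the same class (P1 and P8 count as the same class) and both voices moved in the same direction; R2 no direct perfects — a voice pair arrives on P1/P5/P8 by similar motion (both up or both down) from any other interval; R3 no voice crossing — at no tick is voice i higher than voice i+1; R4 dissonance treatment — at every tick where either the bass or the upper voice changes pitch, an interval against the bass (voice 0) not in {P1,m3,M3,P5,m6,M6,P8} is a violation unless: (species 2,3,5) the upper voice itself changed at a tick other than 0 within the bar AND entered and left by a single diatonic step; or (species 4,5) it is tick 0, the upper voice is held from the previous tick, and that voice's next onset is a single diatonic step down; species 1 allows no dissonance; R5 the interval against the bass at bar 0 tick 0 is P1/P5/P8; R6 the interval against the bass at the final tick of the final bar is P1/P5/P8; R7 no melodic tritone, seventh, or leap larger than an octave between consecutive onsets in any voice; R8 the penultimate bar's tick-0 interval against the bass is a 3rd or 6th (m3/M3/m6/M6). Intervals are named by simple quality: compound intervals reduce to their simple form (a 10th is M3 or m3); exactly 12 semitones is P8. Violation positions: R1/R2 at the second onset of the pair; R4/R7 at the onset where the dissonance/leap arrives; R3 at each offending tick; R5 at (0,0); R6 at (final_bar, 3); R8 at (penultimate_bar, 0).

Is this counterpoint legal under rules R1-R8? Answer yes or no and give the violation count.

No (6 violations)

bar 0: v0=C3 v1=C4 (P8)
bar 1: v0=D3 v1=B3 (M6)
bar 2: v0=E3 v1=E4 (P8)
bar 3: v0=D3 v1=A3 (P5)
bar 4: v0=E3 v1=C4 (m6)
bar 5: v0=F3 v1=F4 (P8)
bar 6: v0=A3 v1=C4 (m3)
bar 7: v0=G3 v1=D4 (P5)
bar 8: v0=D3 v1=B3 (M6)
bar 9: v0=C3 v1=C4 (P8)
  R2 @ bar2.0: D3/B3 M6 -> E3/E4 P8 similar
  R4 @ bar2.2: E3/F3 m2 untreated
  R7 @ bar2.2: E4->F3 leap 11st
  R4 @ bar4.2: E3/F3 m2 untreated
  R2 @ bar5.0: E3/F3 m2 -> F3/F4 P8 similar
  R2 @ bar7.0: A3/F4 m6 -> G3/D4 P5 similar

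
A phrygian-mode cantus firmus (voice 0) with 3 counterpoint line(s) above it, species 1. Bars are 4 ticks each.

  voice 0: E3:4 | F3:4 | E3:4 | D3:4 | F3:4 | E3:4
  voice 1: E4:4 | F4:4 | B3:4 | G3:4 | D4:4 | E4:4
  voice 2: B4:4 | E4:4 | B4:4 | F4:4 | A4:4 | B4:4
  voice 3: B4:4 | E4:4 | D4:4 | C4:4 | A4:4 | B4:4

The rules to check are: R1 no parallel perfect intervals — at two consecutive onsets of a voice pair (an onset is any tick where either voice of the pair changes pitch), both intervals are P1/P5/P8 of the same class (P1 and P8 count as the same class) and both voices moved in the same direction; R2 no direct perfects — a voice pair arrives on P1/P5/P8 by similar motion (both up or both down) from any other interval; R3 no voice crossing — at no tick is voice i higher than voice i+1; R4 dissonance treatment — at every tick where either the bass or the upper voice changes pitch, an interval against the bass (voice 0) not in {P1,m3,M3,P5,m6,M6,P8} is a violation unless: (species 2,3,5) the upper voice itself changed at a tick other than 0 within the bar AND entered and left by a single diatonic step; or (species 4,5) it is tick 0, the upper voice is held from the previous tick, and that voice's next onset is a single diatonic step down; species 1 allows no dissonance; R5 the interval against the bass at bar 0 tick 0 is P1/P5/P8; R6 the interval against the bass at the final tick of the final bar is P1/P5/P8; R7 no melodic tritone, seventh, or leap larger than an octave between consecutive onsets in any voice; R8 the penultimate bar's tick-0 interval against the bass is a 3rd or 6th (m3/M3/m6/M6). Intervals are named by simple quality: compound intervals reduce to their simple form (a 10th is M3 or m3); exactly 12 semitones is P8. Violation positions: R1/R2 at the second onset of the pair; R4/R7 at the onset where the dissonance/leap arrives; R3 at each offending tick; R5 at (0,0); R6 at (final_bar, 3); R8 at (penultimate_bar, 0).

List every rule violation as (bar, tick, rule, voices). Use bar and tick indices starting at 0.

(1, 0, R1, (0, 1))
(1, 0, R1, (2, 3))
(1, 0, R3, (1, 2))
(1, 0, R4, (0, 2))
(1, 0, R4, (0, 3))
(1, 1, R3, (1, 2))
(1, 2, R3, (1, 2))
(1, 3, R3, (1, 2))
(2, 0, R2, (0, 1))
(2, 0, R3, (2, 3))
(2, 0, R4, (0, 3))
(2, 0, R7, (1,))
(2, 1, R3, (2, 3))
(2, 2, R3, (2, 3))
(2, 3, R3, (2, 3))
(3, 0, R3, (2, 3))
(3, 0, R4, (0, 1))
(3, 0, R4, (0, 3))
(3, 0, R7, (2,))
(3, 1, R3, (2, 3))
(3, 2, R3, (2, 3))
(3, 3, R3, (2, 3))
(4, 0, R2, (1, 2))
(4, 0, R2, (1, 3))
(4, 0, R2, (2, 3))
(5, 0, R1, (1, 2))
(5, 0, R1, (1, 3))
(5, 0, R1, (2, 3))

bar 0: v0=E3 v1=E4 v2=B4 v3=B4 downbeat P5
bar 1: v0=F3 v1=F4 v2=E4 v3=E4 downbeat M7
bar 2: v0=E3 v1=B3 v2=B4 v3=D4 downbeat m7
bar 3: v0=D3 v1=G3 v2=F4 v3=C4 downbeat m7
bar 4: v0=F3 v1=D4 v2=A4 v3=A4 downbeat M3
bar 5: v0=E3 v1=E4 v2=B4 v3=B4 downbeat P5
  -> R1 @ bar 1 tick 0 v(0, 1): E3/E4 P8 -> F3/F4 P8 similar
  -> R1 @ bar 1 tick 0 v(2, 3): B4/B4 P1 -> E4/E4 P1 similar
  -> R3 @ bar 1 tick 0 v(1, 2): F4 above E4
  -> R4 @ bar 1 tick 0 v(0, 2): F3/E4 M7 untreated
  -> R4 @ bar 1 tick 0 v(0, 3): F3/E4 M7 untreated
  -> R3 @ bar 1 tick 1 v(1, 2): F4 above E4
  -> R3 @ bar 1 tick 2 v(1, 2): F4 above E4
  -> R3 @ bar 1 tick 3 v(1, 2): F4 above E4
  -> R2 @ bar 2 tick 0 v(0, 1): F3/F4 P8 -> E3/B3 P5 similar
  -> R3 @ bar 2 tick 0 v(2, 3): B4 above D4
  -> R4 @ bar 2 tick 0 v(0, 3): E3/D4 m7 untreated
  -> R7 @ bar 2 tick 0 v(1,): F4->B3 leap 6st
  -> R3 @ bar 2 tick 1 v(2, 3): B4 above D4
  -> R3 @ bar 2 tick 2 v(2, 3): B4 above D4
  -> R3 @ bar 2 tick 3 v(2, 3): B4 above D4
  -> R3 @ bar 3 tick 0 v(2, 3): F4 above C4
  -> R4 @ bar 3 tick 0 v(0, 1): D3/G3 P4 untreated
  -> R4 @ bar 3 tick 0 v(0, 3): D3/C4 m7 untreated
  -> R7 @ bar 3 tick 0 v(2,): B4->F4 leap 6st
  -> R3 @ bar 3 tick 1 v(2, 3): F4 above C4
  -> R3 @ bar 3 tick 2 v(2, 3): F4 above C4
  -> R3 @ bar 3 tick 3 v(2, 3): F4 above C4
  -> R2 @ bar 4 tick 0 v(1, 2): G3/F4 m7 -> D4/A4 P5 similar
  -> R2 @ bar 4 tick 0 v(1, 3): G3/C4 P4 -> D4/A4 P5 similar
  -> R2 @ bar 4 tick 0 v(2, 3): F4/C4 P4 -> A4/A4 P1 similar
  -> R1 @ bar 5 tick 0 v(1, 2): D4/A4 P5 -> E4/B4 P5 similar
  -> R1 @ bar 5 tick 0 v(1, 3): D4/A4 P5 -> E4/B4 P5 similar
  -> R1 @ bar 5 tick 0 v(2, 3): A4/A4 P1 -> B4/B4 P1 similar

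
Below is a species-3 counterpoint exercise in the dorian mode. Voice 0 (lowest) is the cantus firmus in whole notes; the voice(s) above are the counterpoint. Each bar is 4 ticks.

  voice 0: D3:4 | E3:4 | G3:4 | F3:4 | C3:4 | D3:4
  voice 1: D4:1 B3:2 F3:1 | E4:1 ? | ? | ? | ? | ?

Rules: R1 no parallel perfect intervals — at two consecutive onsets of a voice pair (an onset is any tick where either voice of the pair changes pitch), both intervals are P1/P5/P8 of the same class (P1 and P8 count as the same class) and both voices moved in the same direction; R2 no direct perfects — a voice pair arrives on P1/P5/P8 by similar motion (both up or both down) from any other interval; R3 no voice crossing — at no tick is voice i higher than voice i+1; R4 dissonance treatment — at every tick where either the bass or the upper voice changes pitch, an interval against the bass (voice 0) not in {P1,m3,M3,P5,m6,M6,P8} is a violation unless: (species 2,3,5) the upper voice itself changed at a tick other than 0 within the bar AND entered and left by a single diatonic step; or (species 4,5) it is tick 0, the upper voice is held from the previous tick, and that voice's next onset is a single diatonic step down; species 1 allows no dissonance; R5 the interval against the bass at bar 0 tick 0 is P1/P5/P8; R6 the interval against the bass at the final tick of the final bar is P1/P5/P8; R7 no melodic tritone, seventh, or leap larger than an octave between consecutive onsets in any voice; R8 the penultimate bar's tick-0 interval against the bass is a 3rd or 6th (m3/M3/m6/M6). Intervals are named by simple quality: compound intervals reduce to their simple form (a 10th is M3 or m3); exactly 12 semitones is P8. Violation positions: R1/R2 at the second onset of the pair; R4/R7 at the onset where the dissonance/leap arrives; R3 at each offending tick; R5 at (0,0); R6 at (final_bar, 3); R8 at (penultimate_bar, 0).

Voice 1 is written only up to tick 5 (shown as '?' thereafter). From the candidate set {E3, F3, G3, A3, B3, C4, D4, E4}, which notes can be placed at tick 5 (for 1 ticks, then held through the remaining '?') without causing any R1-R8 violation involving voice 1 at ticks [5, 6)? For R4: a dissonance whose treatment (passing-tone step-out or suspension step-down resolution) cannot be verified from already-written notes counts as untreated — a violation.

{B3, C4, E3, E4, G3}

E3: legal
F3: violates R4,R7
G3: legal
A3: violates R4
B3: legal
C4: legal
D4: violates R4
E4: legal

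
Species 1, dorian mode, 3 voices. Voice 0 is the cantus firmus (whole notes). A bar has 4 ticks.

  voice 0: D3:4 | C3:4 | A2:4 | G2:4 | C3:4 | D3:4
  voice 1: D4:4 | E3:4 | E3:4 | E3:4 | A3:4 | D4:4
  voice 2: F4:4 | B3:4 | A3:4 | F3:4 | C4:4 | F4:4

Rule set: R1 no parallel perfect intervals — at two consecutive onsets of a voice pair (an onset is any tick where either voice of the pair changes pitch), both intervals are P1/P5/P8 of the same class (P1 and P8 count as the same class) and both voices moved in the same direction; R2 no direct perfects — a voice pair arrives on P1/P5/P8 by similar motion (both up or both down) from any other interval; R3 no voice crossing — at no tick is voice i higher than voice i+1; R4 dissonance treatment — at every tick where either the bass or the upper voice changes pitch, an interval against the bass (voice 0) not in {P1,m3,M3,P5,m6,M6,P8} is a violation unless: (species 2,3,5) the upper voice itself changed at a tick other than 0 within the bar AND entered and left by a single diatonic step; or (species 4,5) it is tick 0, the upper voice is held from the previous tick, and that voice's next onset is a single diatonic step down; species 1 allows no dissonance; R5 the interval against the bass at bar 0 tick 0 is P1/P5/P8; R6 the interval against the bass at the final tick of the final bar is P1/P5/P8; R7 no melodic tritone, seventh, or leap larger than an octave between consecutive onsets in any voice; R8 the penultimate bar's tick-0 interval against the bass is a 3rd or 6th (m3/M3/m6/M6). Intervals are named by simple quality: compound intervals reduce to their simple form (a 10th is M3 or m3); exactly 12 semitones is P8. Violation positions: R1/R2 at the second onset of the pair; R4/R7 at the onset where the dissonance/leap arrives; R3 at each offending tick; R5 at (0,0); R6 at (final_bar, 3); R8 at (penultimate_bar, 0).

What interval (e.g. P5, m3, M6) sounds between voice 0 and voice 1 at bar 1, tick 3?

M3

voice 0=C3 voice 1=E3 -> M3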